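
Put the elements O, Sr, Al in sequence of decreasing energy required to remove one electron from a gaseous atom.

O > Al > Sr

O is in period 2, group 16; Al is in period 3, group 13; Sr is in period 5, group 2.
Across a period the outer electron is held more tightly (higher IE₁); down a group it sits in a higher shell, more shielded, and comes off more easily.
These span different periods and groups, so the two trends combine.
Al > Sr: both effects reinforce here, so Al is clearly the higher of the two.
O > Al: both effects reinforce here, so O is clearly the higher of the two.
Tabulated first ionization energy (kJ/mol): O 1314, Al 578, Sr 550.
So from highest to lowest: O > Al > Sr.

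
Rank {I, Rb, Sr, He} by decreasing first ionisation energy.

He > I > Sr > Rb

IE₁ increases left→right with effective nuclear charge and decreases top→bottom as the valence shell moves farther out.
These span different periods and groups, so the two trends combine.
Sr > Rb: both are in period 5; the period trend gives Sr the larger value.
I > Sr: I lies to the right of Sr in period 5, so the across-period effect alone puts I higher.
He > I: relative to I, both the across-period and down-group shifts push He's first ionization energy up.
Approximate values (kJ/mol): He 2372, Rb 403, Sr 550, I 1008.
So from highest to lowest: He > I > Sr > Rb.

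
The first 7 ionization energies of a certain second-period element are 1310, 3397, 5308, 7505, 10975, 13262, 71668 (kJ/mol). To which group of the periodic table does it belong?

Group 16

Look for the largest jump between consecutive ionization energies: IE7/IE6 ≈ 5.4, far larger than any earlier ratio.
That jump marks the point where a core electron is being removed. So the atom has 6 valence electrons.
A main-group element with 6 valence electrons is in group 16.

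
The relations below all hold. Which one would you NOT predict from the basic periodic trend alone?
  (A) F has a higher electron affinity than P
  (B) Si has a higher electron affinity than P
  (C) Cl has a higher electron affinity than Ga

The general trend: electron affinity increases across a period and decreases down a group.
(A) F (period 2, group 17) vs P (period 3, group 15): the stated order agrees with the simple trend.
(B) Si (period 3, group 14) vs P (period 3, group 15): the stated order contradicts the simple trend.
(C) Cl (period 3, group 17) vs Ga (period 4, group 13): the stated order agrees with the simple trend.
The exception is (B): adding an electron to P's half-filled 3p³ is unfavourable, so Si (3p²) has the more exothermic EA.

(B)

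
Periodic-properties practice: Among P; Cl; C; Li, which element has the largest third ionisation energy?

Li

Consider each +2 ion: P²⁺ still has 3 valence electrons; Cl²⁺ still has 5 valence electrons; C²⁺ still has 2 valence electrons; Li²⁺ is already 1 electron into the core.
Breaking into a closed-shell core is much more expensive than removing a leftover valence electron — Li has the largest IE_3 here.
Valence configurations: P²⁺ [Ne]3s²3p¹, Cl²⁺ [Ne]3s²3p³, C²⁺ [He]2s².
Tabulated IE_3 (kJ/mol): P 2914, Cl 3822, C 4620, Li 11815.
Putting it together, IE_3: P < Cl < C < Li.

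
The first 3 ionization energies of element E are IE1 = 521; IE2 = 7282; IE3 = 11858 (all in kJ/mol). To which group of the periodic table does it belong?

Group 1

Look for the largest jump between consecutive ionization energies: IE2/IE1 ≈ 14.0, far larger than any earlier ratio.
That jump marks the point where a core electron is being removed. So the atom has 1 valence electron.
A main-group element with 1 valence electron is in group 1.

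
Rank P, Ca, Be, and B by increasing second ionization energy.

Ca < Be < P < B

Consider each +1 ion: P⁺ still has 4 valence electrons; Ca⁺ still has 1 valence electron; Be⁺ still has 1 valence electron; B⁺ still has 2 valence electrons.
All are still removing valence electrons, so compare the +1 ions as you would atoms: IE_2 generally rises across a period (higher Z_eff) and falls down a group (larger shell), subject to the usual subshell exceptions.
Valence configurations: P⁺ [Ne]3s²3p², Ca⁺ [Ar]4s¹, Be⁺ [He]2s¹, B⁺ [He]2s².
Approximate IE_2 values (kJ/mol): P 1907, Ca 1145, Be 1757, B 2427.
Overall IE_2 order: Ca < Be < P < B.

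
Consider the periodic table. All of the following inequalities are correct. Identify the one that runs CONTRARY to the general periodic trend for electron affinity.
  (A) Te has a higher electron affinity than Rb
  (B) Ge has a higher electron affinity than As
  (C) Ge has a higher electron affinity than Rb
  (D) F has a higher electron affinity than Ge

(B)

The general trend: electron affinity increases across a period and decreases down a group.
(A) Te (period 5, group 16) vs Rb (period 5, group 1): the stated order agrees with the simple trend.
(B) Ge (period 4, group 14) vs As (period 4, group 15): the stated order contradicts the simple trend.
(C) Ge (period 4, group 14) vs Rb (period 5, group 1): the stated order agrees with the simple trend.
(D) F (period 2, group 17) vs Ge (period 4, group 14): the stated order agrees with the simple trend.
The exception is (B): adding an electron to As's half-filled 4p³ is unfavourable, so Ge (4p²) has the more exothermic EA.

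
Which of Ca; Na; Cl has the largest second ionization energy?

Consider each +1 ion: Ca⁺ still has 1 valence electron; Na⁺ is the bare [Ne] core; Cl⁺ still has 6 valence electrons.
Pulling an electron out of a noble-gas core costs far more than removing a remaining valence electron, so Na sits at the high end of IE_2.
Valence configurations: Ca⁺ [Ar]4s¹, Cl⁺ [Ne]3s²3p⁴.
Tabulated IE_2 (kJ/mol): Ca 1145, Na 4562, Cl 2298.
Putting it together, IE_2: Ca < Cl < Na.

Na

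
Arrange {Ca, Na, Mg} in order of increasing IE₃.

After 2 electrons have been removed, what remains? Ca²⁺ is the bare [Ar] core; Na²⁺ is already 1 electron into the core; Mg²⁺ is the bare [Ne] core.
All of these are removing an electron from a noble-gas core or deeper; the smaller core (lower principal quantum number) is held far more tightly, and within a period the higher nuclear charge binds the same core more tightly.
Tabulated IE_3 (kJ/mol): Ca 4912, Na 6910, Mg 7733.
Putting it together, IE_3: Ca < Na < Mg.

Ca < Na < Mg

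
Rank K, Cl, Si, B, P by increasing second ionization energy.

After 1 electron has been removed, what remains? K⁺ is the bare [Ar] core; Cl⁺ still has 6 valence electrons; Si⁺ still has 3 valence electrons; B⁺ still has 2 valence electrons; P⁺ still has 4 valence electrons.
Breaking into a closed-shell core is much more expensive than removing a leftover valence electron — K has the largest IE_2 here.
Valence configurations: Cl⁺ [Ne]3s²3p⁴, Si⁺ [Ne]3s²3p¹, B⁺ [He]2s², P⁺ [Ne]3s²3p².
Tabulated IE_2 (kJ/mol): K 3052, Cl 2298, Si 1577, B 2427, P 1907.
Putting it together, IE_2: Si < P < Cl < B < K.

Si < P < Cl < B < K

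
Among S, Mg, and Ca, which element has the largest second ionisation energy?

S

The second ionization energy removes an electron from the +1 ion. For each element: S⁺ still has 5 valence electrons; Mg⁺ still has 1 valence electron; Ca⁺ still has 1 valence electron.
All are still removing valence electrons, so compare the +1 ions as you would atoms: IE_2 generally rises across a period (higher Z_eff) and falls down a group (larger shell), subject to the usual subshell exceptions.
Valence configurations: S⁺ [Ne]3s²3p³, Mg⁺ [Ne]3s¹, Ca⁺ [Ar]4s¹.
The numbers (kJ/mol): S 2252, Mg 1451, Ca 1145.
Putting it together, IE_2: Ca < Mg < S.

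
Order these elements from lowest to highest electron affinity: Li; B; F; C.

B < Li < C < F

Li is in period 2, group 1; B is in period 2, group 13; C is in period 2, group 14; F is in period 2, group 17.
Adding an electron releases more energy for atoms nearer the top right (short of the noble gases).
All lie in period 2; the across-period trend (electron affinity increases left to right) applies, with the exception below.
Note the exception: Li has a higher electron affinity than B, contrary to the simple trend — B's ns²np¹ configuration gives only a small electron affinity — the sparsely filled np subshell binds an added electron weakly.
For reference (kJ/mol): Li 60, B 27, C 122, F 328.
So from lowest to highest: B < Li < C < F.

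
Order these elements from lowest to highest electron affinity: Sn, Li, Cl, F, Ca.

Li is in period 2, group 1; F is in period 2, group 17; Cl is in period 3, group 17; Ca is in period 4, group 2; Sn is in period 5, group 14.
EA tends to increase across a period and decrease down a group, though the pattern is less regular than for IE or radius.
Neither a single period nor a single group — weigh both effects.
Li > Ca: period and group pull opposite ways; the down-group shift dominates (60 vs 2 kJ/mol).
Sn > Li: the two effects oppose for this pair; the across-period effect wins (107 vs 60 kJ/mol).
F > Sn: both effects reinforce here, so F is clearly the higher of the two.
Cl > F: this pair runs against the simple trend — see the exception note.
Note the exception: Cl has a higher electron affinity than F, contrary to the simple trend — F's small 2p subshell makes the incoming electron feel strong e⁻–e⁻ repulsion, so Cl actually releases more energy on gaining an electron.
Tabulated electron affinity (kJ/mol): Li 60, F 328, Cl 349, Ca 2, Sn 107.
So from lowest to highest: Ca < Li < Sn < F < Cl.

Ca < Li < Sn < F < Cl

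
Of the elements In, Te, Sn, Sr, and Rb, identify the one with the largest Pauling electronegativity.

Rb is in period 5, group 1; Sr is in period 5, group 2; In is in period 5, group 13; Sn is in period 5, group 14; Te is in period 5, group 16.
Smaller atoms with higher effective nuclear charge are more electronegative.
All lie in period 5, so electronegativity increases left to right.
The largest Pauling electronegativity among these belongs to Te.

Te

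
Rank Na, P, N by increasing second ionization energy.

P, N, Na

IE_2 is the cost of taking one more electron from the +1 cation: Na⁺ is the bare [Ne] core; P⁺ still has 4 valence electrons; N⁺ still has 4 valence electrons.
Breaking into a closed-shell core is much more expensive than removing a leftover valence electron — Na has the largest IE_2 here.
Valence configurations: P⁺ [Ne]3s²3p², N⁺ [He]2s²2p².
Approximate IE_2 values (kJ/mol): Na 4562, P 1907, N 2856.
So the second ionization energies run P < N < Na.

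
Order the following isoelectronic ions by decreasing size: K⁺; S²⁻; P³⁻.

All of these have 18 electrons, so size is governed by nuclear charge alone: the more protons, the stronger the pull on the same electron cloud, and the smaller the ion.
Nuclear charges: K⁺ (Z=19), S²⁻ (Z=16), P³⁻ (Z=15).
Largest to smallest: P³⁻ > S²⁻ > K⁺.

P³⁻ > S²⁻ > K⁺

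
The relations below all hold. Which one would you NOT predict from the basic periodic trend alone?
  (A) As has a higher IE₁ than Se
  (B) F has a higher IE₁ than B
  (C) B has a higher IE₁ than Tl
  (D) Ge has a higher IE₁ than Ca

The general trend: IE₁ increases across a period and decreases down a group.
(A) As (period 4, group 15) vs Se (period 4, group 16): the stated order contradicts the simple trend.
(B) F (period 2, group 17) vs B (period 2, group 13): the stated order agrees with the simple trend.
(C) B (period 2, group 13) vs Tl (period 6, group 13): the stated order agrees with the simple trend.
(D) Ge (period 4, group 14) vs Ca (period 4, group 2): the stated order agrees with the simple trend.
The exception is (A): Se (4p⁴) ionizes more easily than half-filled As (4p³).

(A)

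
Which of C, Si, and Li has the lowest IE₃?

Si

Consider each +2 ion: C²⁺ still has 2 valence electrons; Si²⁺ still has 2 valence electrons; Li²⁺ is already 1 electron into the core.
Pulling an electron out of a noble-gas core costs far more than removing a remaining valence electron, so Li sits at the high end of IE_3.
Valence configurations: C²⁺ [He]2s², Si²⁺ [Ne]3s².
Tabulated IE_3 (kJ/mol): C 4620, Si 3232, Li 11815.
Putting it together, IE_3: Si < C < Li.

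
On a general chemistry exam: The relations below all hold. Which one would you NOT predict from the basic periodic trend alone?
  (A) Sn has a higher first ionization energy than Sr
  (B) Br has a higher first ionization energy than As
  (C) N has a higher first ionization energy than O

The general trend: first ionization energy increases across a period and decreases down a group.
(A) Sn (period 5, group 14) vs Sr (period 5, group 2): the stated order agrees with the simple trend.
(B) Br (period 4, group 17) vs As (period 4, group 15): the stated order agrees with the simple trend.
(C) N (period 2, group 15) vs O (period 2, group 16): the stated order contradicts the simple trend.
The exception is (C): pairing an electron in O's 2p⁴ costs repulsion energy, so O ionizes more easily than half-filled N (2p³).

(C)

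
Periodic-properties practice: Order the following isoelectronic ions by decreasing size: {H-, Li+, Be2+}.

H-, Li+, Be2+

All of these have 2 electrons, so size is governed by nuclear charge alone: the more protons, the stronger the pull on the same electron cloud, and the smaller the ion.
Nuclear charges: Be2+ (Z=4), Li+ (Z=3), H- (Z=1).
Largest to smallest: H- > Li+ > Be2+.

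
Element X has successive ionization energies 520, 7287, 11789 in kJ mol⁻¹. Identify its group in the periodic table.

Group 1

Look for the largest jump between consecutive ionization energies: IE2/IE1 ≈ 14.0, far larger than any earlier ratio.
That jump marks the point where a core electron is being removed. So the atom has 1 valence electron.
A main-group element with 1 valence electron is in group 1.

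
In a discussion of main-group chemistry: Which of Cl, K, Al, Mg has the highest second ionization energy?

K

IE_2 is the cost of taking one more electron from the +1 cation: Cl⁺ still has 6 valence electrons; K⁺ is the bare [Ar] core; Al⁺ still has 2 valence electrons; Mg⁺ still has 1 valence electron.
Breaking into a closed-shell core is much more expensive than removing a leftover valence electron — K has the largest IE_2 here.
Valence configurations: Cl⁺ [Ne]3s²3p⁴, Al⁺ [Ne]3s², Mg⁺ [Ne]3s¹.
Tabulated IE_2 (kJ/mol): Cl 2298, K 3052, Al 1817, Mg 1451.
So the second ionization energies run Mg < Al < Cl < K.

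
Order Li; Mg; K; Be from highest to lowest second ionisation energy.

After 1 electron has been removed, what remains? Li⁺ is the bare [He] core; Mg⁺ still has 1 valence electron; K⁺ is the bare [Ar] core; Be⁺ still has 1 valence electron.
Core electrons are held far more tightly than valence electrons, so K and Li top the IE_2 order.
Valence configurations: Mg⁺ [Ne]3s¹, Be⁺ [He]2s¹.
The numbers (kJ/mol): Li 7298, Mg 1451, K 3052, Be 1757.
Putting it together, IE_2: Mg < Be < K < Li.

Li, K, Be, Mg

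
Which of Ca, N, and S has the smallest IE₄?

S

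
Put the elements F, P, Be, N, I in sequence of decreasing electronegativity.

EN rises left→right (higher Z_eff, smaller atoms) and falls top→bottom (larger, more shielded atoms).
Here both period and group differ, so the two effects have to be weighed against each other.
P > Be: the two effects oppose for this pair; the across-period effect wins (2.19 vs 1.57).
I > P: period and group pull opposite ways; the across-period shift dominates (2.66 vs 2.19).
N > I: the two effects oppose for this pair; the down-group effect wins (3.04 vs 2.66).
F > N: F lies to the right of N in period 2, so the across-period effect alone puts F higher.
For reference (Pauling): Be 1.57, N 3.04, F 3.98, P 2.19, I 2.66.
So from highest to lowest: F > N > I > P > Be.

F, N, I, P, Be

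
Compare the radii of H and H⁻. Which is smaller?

Forming H⁻ adds 1 electron to H. More electron–electron repulsion in the same shell, with unchanged nuclear charge, lets the cloud expand.
An anion is larger than its parent atom: H⁻ > H.

H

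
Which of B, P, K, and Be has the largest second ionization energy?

K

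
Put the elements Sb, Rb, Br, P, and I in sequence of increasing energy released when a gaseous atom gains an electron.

P is in period 3, group 15; Br is in period 4, group 17; Rb is in period 5, group 1; Sb is in period 5, group 15; I is in period 5, group 17.
EA tends to increase across a period and decrease down a group, though the pattern is less regular than for IE or radius.
Neither a single period nor a single group — weigh both effects.
P > Rb: relative to Rb, both the across-period and down-group shifts push P's electron affinity up.
Sb > P: this pair runs against the simple trend — see the exception note.
I > Sb: I lies to the right of Sb in period 5, so the across-period effect alone puts I higher.
Br > I: they share group 17; the group trend gives Br the larger value.
Note the exception: Sb has a higher electron affinity than P, contrary to the simple trend — both are half-filled np³, but the pairing/repulsion penalty for the added electron shrinks as the p orbitals become larger and more diffuse down the group, and for Sb that outweighs the weaker nuclear attraction.
Tabulated electron affinity (kJ/mol): P 72, Br 325, Rb 47, Sb 103, I 295.
So from lowest to highest: Rb < P < Sb < I < Br.

Rb, P, Sb, I, Br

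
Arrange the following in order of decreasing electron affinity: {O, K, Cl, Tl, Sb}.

EA tends to increase across a period and decrease down a group, though the pattern is less regular than for IE or radius.
Neither a single period nor a single group — weigh both effects.
K > Tl: period and group pull opposite ways; the down-group shift dominates (48 vs 19 kJ/mol).
Sb > K: period and group pull opposite ways; the across-period shift dominates (103 vs 48 kJ/mol).
O > Sb: relative to Sb, both the across-period and down-group shifts push O's electron affinity up.
Cl > O: period and group pull opposite ways; the across-period shift dominates (349 vs 141 kJ/mol).
Tabulated electron affinity (kJ/mol): O 141, Cl 349, K 48, Sb 103, Tl 19.
So from highest to lowest: Cl > O > Sb > K > Tl.

Cl > O > Sb > K > Tl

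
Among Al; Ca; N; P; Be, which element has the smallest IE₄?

P

The fourth ionization energy removes an electron from the +3 ion. For each element: Al³⁺ is the bare [Ne] core; Ca³⁺ is already 1 electron into the core; N³⁺ still has 2 valence electrons; P³⁺ still has 2 valence electrons; Be³⁺ is already 1 electron into the core.
Usually core removal costs more than valence removal, but here the competition is close: a tightly held n=2 valence electron can cost more to remove than an n=3 core electron, so the actual values have to decide it.
Valence configurations: N³⁺ [He]2s², P³⁺ [Ne]3s².
Tabulated IE_4 (kJ/mol): Al 11577, Ca 6491, N 7475, P 4964, Be 21007.
Hence IE_4: P < Ca < N < Al < Be.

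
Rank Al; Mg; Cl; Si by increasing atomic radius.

Moving right in a period, electrons are added to the same shell under a stronger nuclear pull, so atoms get smaller; moving down, a new shell is opened and atoms get larger.
All lie in period 3, so atomic radius increases right to left.
So from smallest to largest: Cl < Si < Al < Mg.

Cl < Si < Al < Mg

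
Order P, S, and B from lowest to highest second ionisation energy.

After 1 electron has been removed, what remains? P⁺ still has 4 valence electrons; S⁺ still has 5 valence electrons; B⁺ still has 2 valence electrons.
All are still removing valence electrons, so compare the +1 ions as you would atoms: IE_2 generally rises across a period (higher Z_eff) and falls down a group (larger shell), subject to the usual subshell exceptions.
Valence configurations: P⁺ [Ne]3s²3p², S⁺ [Ne]3s²3p³, B⁺ [He]2s².
The numbers (kJ/mol): P 1907, S 2252, B 2427.
Putting it together, IE_2: P < S < B.

P, S, B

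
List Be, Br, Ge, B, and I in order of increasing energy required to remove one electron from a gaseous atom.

Ge < B < Be < I < Br

Be is in period 2, group 2; B is in period 2, group 13; Ge is in period 4, group 14; Br is in period 4, group 17; I is in period 5, group 17.
First ionization energy rises across a period (greater Z_eff holds electrons more tightly) and falls down a group (valence electrons are farther from the nucleus).
Neither a single period nor a single group — weigh both effects.
B > Ge: period and group pull opposite ways; the down-group shift dominates (801 vs 762 kJ/mol).
Be > B: this pair runs against the simple trend — see the exception note.
I > Be: the two effects oppose for this pair; the across-period effect wins (1008 vs 900 kJ/mol).
Br > I: Br sits above I in group 17, so the down-group effect alone puts Br higher.
Note the exception: Be has a higher first ionization energy than B, contrary to the simple trend — removing B's lone 2p electron is easier than breaking Be's filled 2s².
For reference (kJ/mol): Be 900, B 801, Ge 762, Br 1140, I 1008.
So from lowest to highest: Ge < B < Be < I < Br.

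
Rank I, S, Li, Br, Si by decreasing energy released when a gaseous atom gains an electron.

Atoms with high Z_eff and room in the valence shell (especially the halogens) have the most exothermic electron affinities.
Here both period and group differ, so the two effects have to be weighed against each other.
Si > Li: the two effects oppose for this pair; the across-period effect wins (134 vs 60 kJ/mol).
S > Si: S lies to the right of Si in period 3, so the across-period effect alone puts S higher.
I > S: period and group pull opposite ways; the across-period shift dominates (295 vs 200 kJ/mol).
Br > I: they share group 17; the group trend gives Br the larger value.
Approximate values (kJ/mol): Li 60, Si 134, S 200, Br 325, I 295.
So from highest to lowest: Br > I > S > Si > Li.

Br > I > S > Si > Li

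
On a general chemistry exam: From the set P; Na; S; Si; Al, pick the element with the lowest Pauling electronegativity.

Na is in period 3, group 1; Al is in period 3, group 13; Si is in period 3, group 14; P is in period 3, group 15; S is in period 3, group 16.
Electronegativity increases across a period and decreases down a group, tracking effective nuclear charge and atomic size.
All lie in period 3, so electronegativity increases left to right.
The lowest Pauling electronegativity among these belongs to Na.

Na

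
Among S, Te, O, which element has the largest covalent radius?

Te

O is in period 2, group 16; S is in period 3, group 16; Te is in period 5, group 16.
Across a period the added protons contract the valence shell; down a group each new principal shell makes the atom larger.
All are in group 16, so atomic radius increases down the group.
The largest covalent radius among these belongs to Te.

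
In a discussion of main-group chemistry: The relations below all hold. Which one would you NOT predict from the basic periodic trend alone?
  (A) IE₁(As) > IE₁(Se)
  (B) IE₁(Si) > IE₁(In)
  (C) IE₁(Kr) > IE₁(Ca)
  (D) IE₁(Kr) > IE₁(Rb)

(A)

The general trend: first ionisation energy increases across a period and decreases down a group.
(A) As (period 4, group 15) vs Se (period 4, group 16): the stated order contradicts the simple trend.
(B) Si (period 3, group 14) vs In (period 5, group 13): the stated order agrees with the simple trend.
(C) Kr (period 4, group 18) vs Ca (period 4, group 2): the stated order agrees with the simple trend.
(D) Kr (period 4, group 18) vs Rb (period 5, group 1): the stated order agrees with the simple trend.
The exception is (A): Se (4p⁴) ionizes more easily than half-filled As (4p³).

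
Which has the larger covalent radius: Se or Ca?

Ca

Ca is in period 4, group 2; Se is in period 4, group 16.
Atomic radius shrinks across a period as nuclear charge pulls the same shell inward, and grows down a group as new shells are added.
All lie in period 4, so atomic radius increases right to left.
So Ca has the larger covalent radius (Ca > Se).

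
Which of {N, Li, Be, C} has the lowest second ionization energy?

Consider each +1 ion: N⁺ still has 4 valence electrons; Li⁺ is the bare [He] core; Be⁺ still has 1 valence electron; C⁺ still has 3 valence electrons.
Core electrons are held far more tightly than valence electrons, so Li tops the IE_2 order.
Valence configurations: N⁺ [He]2s²2p², Be⁺ [He]2s¹, C⁺ [He]2s²2p¹.
Approximate IE_2 values (kJ/mol): N 2856, Li 7298, Be 1757, C 2353.
Overall IE_2 order: Be < C < N < Li.

Be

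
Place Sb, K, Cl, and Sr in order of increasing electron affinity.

Cl is in period 3, group 17; K is in period 4, group 1; Sr is in period 5, group 2; Sb is in period 5, group 15.
EA tends to increase across a period and decrease down a group, though the pattern is less regular than for IE or radius.
Neither a single period nor a single group — weigh both effects.
K > Sr: period and group pull opposite ways; the down-group shift dominates (48 vs 5 kJ/mol).
Sb > K: the two effects oppose for this pair; the across-period effect wins (103 vs 48 kJ/mol).
Cl > Sb: relative to Sb, both the across-period and down-group shifts push Cl's electron affinity up.
Tabulated electron affinity (kJ/mol): Cl 349, K 48, Sr 5, Sb 103.
So from lowest to highest: Sr < K < Sb < Cl.

Sr < K < Sb < Cl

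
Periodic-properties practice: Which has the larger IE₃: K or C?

C

IE_3 is the cost of taking one more electron from the +2 cation: K²⁺ is already 1 electron into the core; C²⁺ still has 2 valence electrons.
Usually core removal costs more than valence removal, but here the competition is close: a tightly held n=2 valence electron can cost more to remove than an n=3 core electron, so the actual values have to decide it.
Approximate IE_3 values (kJ/mol): K 4420, C 4620.
Hence IE_3: K < C.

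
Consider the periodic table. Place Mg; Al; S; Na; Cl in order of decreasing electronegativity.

Cl, S, Al, Mg, Na

Na is in period 3, group 1; Mg is in period 3, group 2; Al is in period 3, group 13; S is in period 3, group 16; Cl is in period 3, group 17.
EN rises left→right (higher Z_eff, smaller atoms) and falls top→bottom (larger, more shielded atoms).
All lie in period 3, so electronegativity increases left to right.
So from highest to lowest: Cl > S > Al > Mg > Na.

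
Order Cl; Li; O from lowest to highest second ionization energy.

Consider each +1 ion: Cl⁺ still has 6 valence electrons; Li⁺ is the bare [He] core; O⁺ still has 5 valence electrons.
Breaking into a closed-shell core is much more expensive than removing a leftover valence electron — Li has the largest IE_2 here.
Valence configurations: Cl⁺ [Ne]3s²3p⁴, O⁺ [He]2s²2p³.
Approximate IE_2 values (kJ/mol): Cl 2298, Li 7298, O 3388.
So the second ionization energies run Cl < O < Li.

Cl, O, Li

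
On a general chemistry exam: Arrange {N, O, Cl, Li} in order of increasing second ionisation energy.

Cl, N, O, Li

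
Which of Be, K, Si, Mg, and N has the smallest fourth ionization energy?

Consider each +3 ion: Be³⁺ is already 1 electron into the core; K³⁺ is already 2 electrons into the core; Si³⁺ still has 1 valence electron; Mg³⁺ is already 1 electron into the core; N³⁺ still has 2 valence electrons.
Usually core removal costs more than valence removal, but here the competition is close: a tightly held n=2 valence electron can cost more to remove than an n=3 core electron, so the actual values have to decide it.
Valence configurations: Si³⁺ [Ne]3s¹, N³⁺ [He]2s².
Tabulated IE_4 (kJ/mol): Be 21007, K 5877, Si 4356, Mg 10543, N 7475.
Overall IE_4 order: Si < K < N < Mg < Be.

Si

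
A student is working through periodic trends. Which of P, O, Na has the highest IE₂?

IE_2 is the cost of taking one more electron from the +1 cation: P⁺ still has 4 valence electrons; O⁺ still has 5 valence electrons; Na⁺ is the bare [Ne] core.
Breaking into a closed-shell core is much more expensive than removing a leftover valence electron — Na has the largest IE_2 here.
Valence configurations: P⁺ [Ne]3s²3p², O⁺ [He]2s²2p³.
The numbers (kJ/mol): P 1907, O 3388, Na 4562.
Overall IE_2 order: P < O < Na.

Na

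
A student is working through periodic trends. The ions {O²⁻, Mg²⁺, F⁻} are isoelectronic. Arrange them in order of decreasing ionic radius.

O²⁻, F⁻, Mg²⁺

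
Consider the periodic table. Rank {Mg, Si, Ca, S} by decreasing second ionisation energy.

After 1 electron has been removed, what remains? Mg⁺ still has 1 valence electron; Si⁺ still has 3 valence electrons; Ca⁺ still has 1 valence electron; S⁺ still has 5 valence electrons.
All are still removing valence electrons, so compare the +1 ions as you would atoms: IE_2 generally rises across a period (higher Z_eff) and falls down a group (larger shell), subject to the usual subshell exceptions.
Valence configurations: Mg⁺ [Ne]3s¹, Si⁺ [Ne]3s²3p¹, Ca⁺ [Ar]4s¹, S⁺ [Ne]3s²3p³.
Approximate IE_2 values (kJ/mol): Mg 1451, Si 1577, Ca 1145, S 2252.
Hence IE_2: Ca < Mg < Si < S.

S, Si, Mg, Ca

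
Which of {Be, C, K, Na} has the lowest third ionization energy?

K

IE_3 is the cost of taking one more electron from the +2 cation: Be²⁺ is the bare [He] core; C²⁺ still has 2 valence electrons; K²⁺ is already 1 electron into the core; Na²⁺ is already 1 electron into the core.
Usually core removal costs more than valence removal, but here the competition is close: a tightly held n=2 valence electron can cost more to remove than an n=3 core electron, so the actual values have to decide it.
Tabulated IE_3 (kJ/mol): Be 14849, C 4620, K 4420, Na 6910.
Hence IE_3: K < C < Na < Be.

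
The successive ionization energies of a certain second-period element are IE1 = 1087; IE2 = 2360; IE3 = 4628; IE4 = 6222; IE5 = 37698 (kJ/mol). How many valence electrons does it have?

4

Look for the largest jump between consecutive ionization energies: IE5/IE4 ≈ 6.1, far larger than any earlier ratio.
That jump marks the point where a core electron is being removed. So the atom has 4 valence electrons.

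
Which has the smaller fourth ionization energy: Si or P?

Si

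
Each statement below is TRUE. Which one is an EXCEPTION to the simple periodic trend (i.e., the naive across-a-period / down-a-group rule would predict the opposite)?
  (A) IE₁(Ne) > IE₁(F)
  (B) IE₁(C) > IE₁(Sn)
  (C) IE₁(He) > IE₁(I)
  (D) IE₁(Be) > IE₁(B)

(D)

The general trend: first ionization energy increases across a period and decreases down a group.
(A) Ne (period 2, group 18) vs F (period 2, group 17): the stated order agrees with the simple trend.
(B) C (period 2, group 14) vs Sn (period 5, group 14): the stated order agrees with the simple trend.
(C) He (period 1, group 18) vs I (period 5, group 17): the stated order agrees with the simple trend.
(D) Be (period 2, group 2) vs B (period 2, group 13): the stated order contradicts the simple trend.
The exception is (D): removing B's lone 2p electron is easier than breaking Be's filled 2s².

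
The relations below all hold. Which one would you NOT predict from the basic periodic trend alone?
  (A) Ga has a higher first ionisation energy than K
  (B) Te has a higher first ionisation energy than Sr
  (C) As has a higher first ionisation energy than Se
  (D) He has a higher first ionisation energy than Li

The general trend: first ionisation energy increases across a period and decreases down a group.
(A) Ga (period 4, group 13) vs K (period 4, group 1): the stated order agrees with the simple trend.
(B) Te (period 5, group 16) vs Sr (period 5, group 2): the stated order agrees with the simple trend.
(C) As (period 4, group 15) vs Se (period 4, group 16): the stated order contradicts the simple trend.
(D) He (period 1, group 18) vs Li (period 2, group 1): the stated order agrees with the simple trend.
The exception is (C): Se (4p⁴) ionizes more easily than half-filled As (4p³).

(C)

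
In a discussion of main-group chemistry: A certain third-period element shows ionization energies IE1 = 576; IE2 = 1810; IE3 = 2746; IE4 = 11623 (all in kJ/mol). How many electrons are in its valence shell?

Look for the largest jump between consecutive ionization energies: IE4/IE3 ≈ 4.2, far larger than any earlier ratio.
That jump marks the point where a core electron is being removed. So the atom has 3 valence electrons.

3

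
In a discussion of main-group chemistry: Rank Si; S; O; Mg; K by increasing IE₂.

After 1 electron has been removed, what remains? Si⁺ still has 3 valence electrons; S⁺ still has 5 valence electrons; O⁺ still has 5 valence electrons; Mg⁺ still has 1 valence electron; K⁺ is the bare [Ar] core.
Usually core removal costs more than valence removal, but here the competition is close: a tightly held n=2 valence electron can cost more to remove than an n=3 core electron, so the actual values have to decide it.
Valence configurations: Si⁺ [Ne]3s²3p¹, S⁺ [Ne]3s²3p³, O⁺ [He]2s²2p³, Mg⁺ [Ne]3s¹.
Tabulated IE_2 (kJ/mol): Si 1577, S 2252, O 3388, Mg 1451, K 3052.
So the second ionization energies run Mg < Si < S < K < O.

Mg < Si < S < K < O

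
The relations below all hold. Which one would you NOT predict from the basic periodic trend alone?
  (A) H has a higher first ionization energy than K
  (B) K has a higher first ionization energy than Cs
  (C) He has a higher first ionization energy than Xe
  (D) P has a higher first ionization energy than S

The general trend: first ionization energy increases across a period and decreases down a group.
(A) H (period 1, group 1) vs K (period 4, group 1): the stated order agrees with the simple trend.
(B) K (period 4, group 1) vs Cs (period 6, group 1): the stated order agrees with the simple trend.
(C) He (period 1, group 18) vs Xe (period 5, group 18): the stated order agrees with the simple trend.
(D) P (period 3, group 15) vs S (period 3, group 16): the stated order contradicts the simple trend.
The exception is (D): S (3p⁴) ionizes more easily than half-filled P (3p³) because the paired 3p electron in S is pushed out by e⁻–e⁻ repulsion.

(D)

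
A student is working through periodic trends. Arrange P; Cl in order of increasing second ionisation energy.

P, Cl

After 1 electron has been removed, what remains? P⁺ still has 4 valence electrons; Cl⁺ still has 6 valence electrons.
All are still removing valence electrons, so compare the +1 ions as you would atoms: IE_2 generally rises across a period (higher Z_eff) and falls down a group (larger shell), subject to the usual subshell exceptions.
Valence configurations: P⁺ [Ne]3s²3p², Cl⁺ [Ne]3s²3p⁴.
Tabulated IE_2 (kJ/mol): P 1907, Cl 2298.
Putting it together, IE_2: P < Cl.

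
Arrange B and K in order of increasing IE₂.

IE_2 is the cost of taking one more electron from the +1 cation: B⁺ still has 2 valence electrons; K⁺ is the bare [Ar] core.
Breaking into a closed-shell core is much more expensive than removing a leftover valence electron — K has the largest IE_2 here.
Approximate IE_2 values (kJ/mol): B 2427, K 3052.
So the second ionization energies run B < K.

B < K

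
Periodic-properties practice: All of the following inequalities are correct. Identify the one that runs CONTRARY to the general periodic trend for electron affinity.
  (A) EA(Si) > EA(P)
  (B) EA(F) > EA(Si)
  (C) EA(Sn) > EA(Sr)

The general trend: electron affinity increases across a period and decreases down a group.
(A) Si (period 3, group 14) vs P (period 3, group 15): the stated order contradicts the simple trend.
(B) F (period 2, group 17) vs Si (period 3, group 14): the stated order agrees with the simple trend.
(C) Sn (period 5, group 14) vs Sr (period 5, group 2): the stated order agrees with the simple trend.
The exception is (A): adding an electron to P's half-filled 3p³ is unfavourable, so Si (3p²) has the more exothermic EA.

(A)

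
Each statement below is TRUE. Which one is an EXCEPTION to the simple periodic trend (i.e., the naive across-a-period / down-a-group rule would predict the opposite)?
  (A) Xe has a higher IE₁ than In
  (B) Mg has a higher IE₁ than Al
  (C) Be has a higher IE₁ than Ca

The general trend: IE₁ increases across a period and decreases down a group.
(A) Xe (period 5, group 18) vs In (period 5, group 13): the stated order agrees with the simple trend.
(B) Mg (period 3, group 2) vs Al (period 3, group 13): the stated order contradicts the simple trend.
(C) Be (period 2, group 2) vs Ca (period 4, group 2): the stated order agrees with the simple trend.
The exception is (B): Al's single 3p electron is easier to remove than one from Mg's filled 3s².

(B)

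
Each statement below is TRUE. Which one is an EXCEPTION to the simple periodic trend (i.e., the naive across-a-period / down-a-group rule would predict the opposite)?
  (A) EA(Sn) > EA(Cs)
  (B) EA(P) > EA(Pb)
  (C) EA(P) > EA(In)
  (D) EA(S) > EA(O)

(D)

The general trend: electron affinity increases across a period and decreases down a group.
(A) Sn (period 5, group 14) vs Cs (period 6, group 1): the stated order agrees with the simple trend.
(B) P (period 3, group 15) vs Pb (period 6, group 14): the stated order agrees with the simple trend.
(C) P (period 3, group 15) vs In (period 5, group 13): the stated order agrees with the simple trend.
(D) S (period 3, group 16) vs O (period 2, group 16): the stated order contradicts the simple trend.
The exception is (D): the compact 2p subshell of O repels the added electron more than S's larger 3p does.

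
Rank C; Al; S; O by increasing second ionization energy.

Al < S < C < O

The second ionization energy removes an electron from the +1 ion. For each element: C⁺ still has 3 valence electrons; Al⁺ still has 2 valence electrons; S⁺ still has 5 valence electrons; O⁺ still has 5 valence electrons.
All are still removing valence electrons, so compare the +1 ions as you would atoms: IE_2 generally rises across a period (higher Z_eff) and falls down a group (larger shell), subject to the usual subshell exceptions.
Valence configurations: C⁺ [He]2s²2p¹, Al⁺ [Ne]3s², S⁺ [Ne]3s²3p³, O⁺ [He]2s²2p³.
Tabulated IE_2 (kJ/mol): C 2353, Al 1817, S 2252, O 3388.
Putting it together, IE_2: Al < S < C < O.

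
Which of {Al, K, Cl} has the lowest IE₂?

After 1 electron has been removed, what remains? Al⁺ still has 2 valence electrons; K⁺ is the bare [Ar] core; Cl⁺ still has 6 valence electrons.
Breaking into a closed-shell core is much more expensive than removing a leftover valence electron — K has the largest IE_2 here.
Valence configurations: Al⁺ [Ne]3s², Cl⁺ [Ne]3s²3p⁴.
The numbers (kJ/mol): Al 1817, K 3052, Cl 2298.
So the second ionization energies run Al < Cl < K.

Al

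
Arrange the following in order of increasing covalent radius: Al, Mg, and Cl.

Mg is in period 3, group 2; Al is in period 3, group 13; Cl is in period 3, group 17.
Across a period the added protons contract the valence shell; down a group each new principal shell makes the atom larger.
All lie in period 3, so atomic radius increases right to left.
So from smallest to largest: Cl < Al < Mg.

Cl < Al < Mg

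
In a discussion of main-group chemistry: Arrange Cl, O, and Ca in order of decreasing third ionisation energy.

After 2 electrons have been removed, what remains? Cl²⁺ still has 5 valence electrons; O²⁺ still has 4 valence electrons; Ca²⁺ is the bare [Ar] core.
Usually core removal costs more than valence removal, but here the competition is close: a tightly held n=2 valence electron can cost more to remove than an n=3 core electron, so the actual values have to decide it.
Valence configurations: Cl²⁺ [Ne]3s²3p³, O²⁺ [He]2s²2p².
The numbers (kJ/mol): Cl 3822, O 5300, Ca 4912.
Putting it together, IE_3: Cl < Ca < O.

O > Ca > Cl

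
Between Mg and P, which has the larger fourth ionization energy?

Consider each +3 ion: Mg³⁺ is already 1 electron into the core; P³⁺ still has 2 valence electrons.
Core electrons are held far more tightly than valence electrons, so Mg tops the IE_4 order.
Tabulated IE_4 (kJ/mol): Mg 10543, P 4964.
Hence IE_4: P < Mg.

Mg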